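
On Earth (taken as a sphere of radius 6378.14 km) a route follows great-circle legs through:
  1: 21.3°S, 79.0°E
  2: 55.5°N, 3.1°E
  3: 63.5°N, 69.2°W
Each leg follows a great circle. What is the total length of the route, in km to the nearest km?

Leg 1→2: central angle 1.7424 rad, distance 11113.5 km.
Leg 2→3: central angle 0.6191 rad, distance 3949.0 km.
Total: 11113.5 + 3949.0 ≈ 15063 km.

15063 km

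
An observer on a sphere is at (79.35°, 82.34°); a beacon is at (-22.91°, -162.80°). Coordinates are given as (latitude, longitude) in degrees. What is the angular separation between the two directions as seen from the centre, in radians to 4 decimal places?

With latitudes φ₁ = 79.350°, φ₂ = -22.910° and longitude difference Δλ = 114.860°:
Haversine: a = sin²(Δφ/2) + cos φ₁ cos φ₂ sin²(Δλ/2) = 0.6062 + (0.1848)(0.9211)(0.7102) = 0.72707.
Central angle c = 2·arcsin(√a) = 2.04221 rad.
So the angular separation is 2.0422 rad.

2.0422 rad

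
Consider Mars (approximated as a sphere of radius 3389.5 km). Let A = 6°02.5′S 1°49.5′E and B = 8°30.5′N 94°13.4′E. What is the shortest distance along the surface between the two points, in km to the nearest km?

5517 km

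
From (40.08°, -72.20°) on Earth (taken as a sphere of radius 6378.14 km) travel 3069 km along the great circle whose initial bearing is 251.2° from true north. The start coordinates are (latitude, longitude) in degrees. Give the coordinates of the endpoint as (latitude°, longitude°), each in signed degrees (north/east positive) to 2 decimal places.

27.17°, -101.70°

Angular distance δ = d/R = 3069/6378.14 = 0.48117 rad; initial bearing θ = 4.3843 rad.
sin φ₂ = sin φ₁ cos δ + cos φ₁ sin δ cos θ = (0.6439)(0.8865) + (0.7651)(0.4628)(-0.3223) = 0.4566, so φ₂ = 27.17°.
Δλ = atan2(sin θ sin δ cos φ₁, cos δ − sin φ₁ sin φ₂) = atan2(-0.3352, 0.5925) = -29.503°.
λ₂ = -72.200° − 29.503° = -101.70°.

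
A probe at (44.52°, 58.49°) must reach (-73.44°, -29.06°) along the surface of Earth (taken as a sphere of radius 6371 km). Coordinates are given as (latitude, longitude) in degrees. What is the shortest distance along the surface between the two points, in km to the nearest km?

14629 km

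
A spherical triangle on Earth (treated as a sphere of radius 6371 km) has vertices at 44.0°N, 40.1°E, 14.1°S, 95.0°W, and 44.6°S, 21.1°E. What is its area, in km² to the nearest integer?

105938797 km²

Side lengths (central angles): a = 1.7039, b = 1.5743, c = 2.2962 rad; semiperimeter s = 2.7872.
By l'Huilier's theorem, tan(E/4) = √[tan(s/2) tan((s−a)/2) tan((s−b)/2) tan((s−c)/2)], giving spherical excess E = 2.6100 rad.
Area = E·R² = 2.6100 × (6371)² ≈ 105938797 km².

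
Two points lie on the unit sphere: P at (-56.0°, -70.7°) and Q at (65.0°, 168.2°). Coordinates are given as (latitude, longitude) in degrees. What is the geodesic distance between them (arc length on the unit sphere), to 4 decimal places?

2.6330

In radians: φ₁ = -0.9774, φ₂ = 1.1345, Δλ = -121.100° = -2.1136 rad.
Haversine: a = sin²(Δφ/2) + cos φ₁ cos φ₂ sin²(Δλ/2) = 0.7575 + (0.5592)(0.4226)(0.7583) = 0.93672.
Central angle c = 2·arcsin(√a) = 2.63300 rad.
On the unit sphere the arc length equals the central angle: 2.6330.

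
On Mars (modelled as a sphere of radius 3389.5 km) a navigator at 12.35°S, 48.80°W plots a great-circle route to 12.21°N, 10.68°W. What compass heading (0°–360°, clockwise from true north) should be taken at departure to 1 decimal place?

58.4°

With φ₁ = -0.2155, φ₂ = 0.2131, Δλ = 0.6653 rad, the forward-azimuth formula gives
θ = atan2( sin Δλ cos φ₂ , cos φ₁ sin φ₂ − sin φ₁ cos φ₂ cos Δλ ) = atan2(0.6033, 0.3711) = 58.41°.
So the initial bearing is 58.4°.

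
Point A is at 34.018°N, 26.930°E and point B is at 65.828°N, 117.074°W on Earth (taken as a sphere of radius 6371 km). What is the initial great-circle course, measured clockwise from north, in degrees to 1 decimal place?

With φ₁ = 0.5937, φ₂ = 1.1489, Δλ = -2.5133 rad, the forward-azimuth formula gives
θ = atan2( sin Δλ cos φ₂ , cos φ₁ sin φ₂ − sin φ₁ cos φ₂ cos Δλ ) = atan2(-0.2407, 0.9415) = -14.34°.
Adding 360° brings this into [0°, 360°): 345.7°.

345.7°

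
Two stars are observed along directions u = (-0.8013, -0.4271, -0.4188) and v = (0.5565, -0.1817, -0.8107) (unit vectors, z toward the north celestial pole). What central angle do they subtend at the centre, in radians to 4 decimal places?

1.5996 rad

u·v = -0.0288; |u| = 0.9999, |v| = 1.0000.
cos θ = (u·v)/(|u||v|) = -0.0288, so θ = 1.5996 rad.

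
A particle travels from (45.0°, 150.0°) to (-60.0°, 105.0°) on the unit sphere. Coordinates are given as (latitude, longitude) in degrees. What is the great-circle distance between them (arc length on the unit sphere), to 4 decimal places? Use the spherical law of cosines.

1.9416

Let φ₁ = 0.7854 rad, φ₂ = -1.0472 rad, and Δλ = -0.7854 rad.
cos c = sin φ₁ sin φ₂ + cos φ₁ cos φ₂ cos Δλ = (0.7071)(-0.8660) + (0.7071)(0.5000)(0.7071) = -0.36237,
so c = arccos(-0.36237) = 1.94161 rad.
On the unit sphere the arc length equals the central angle: 1.9416.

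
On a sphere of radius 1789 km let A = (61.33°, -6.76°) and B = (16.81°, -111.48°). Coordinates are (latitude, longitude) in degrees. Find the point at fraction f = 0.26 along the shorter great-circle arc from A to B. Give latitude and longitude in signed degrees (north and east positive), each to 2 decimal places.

Central angle δ = 1.4333 rad. Interpolating on the sphere with fraction f = 0.26:
P = [sin((1−f)δ)·A + sin(fδ)·B] / sin δ = 0.8810·A + 0.3676·B in Cartesian coordinates,
giving P = (0.2909, -0.3772, 0.8793), i.e. latitude 61.56°, longitude -52.36°.

61.56°, -52.36°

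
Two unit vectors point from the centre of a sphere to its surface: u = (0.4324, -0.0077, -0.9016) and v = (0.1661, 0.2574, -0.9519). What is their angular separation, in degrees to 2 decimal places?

u·v = 0.9281; |u| = 1.0000, |v| = 1.0000.
cos θ = (u·v)/(|u||v|) = 0.9281, so θ = 21.85°.

21.85°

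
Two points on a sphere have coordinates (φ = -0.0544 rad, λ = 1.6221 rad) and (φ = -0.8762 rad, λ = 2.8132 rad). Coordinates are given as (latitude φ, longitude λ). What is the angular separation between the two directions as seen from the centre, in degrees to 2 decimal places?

In radians: φ₁ = -0.0544, φ₂ = -0.8762, Δλ = 68.245° = 1.1911 rad.
cos c = sin φ₁ sin φ₂ + cos φ₁ cos φ₂ cos Δλ = (-0.0544)(-0.7683) + (0.9985)(0.6401)(0.3706) = 0.27866,
so c = arccos(0.27866) = 1.28840 rad.
So the angular separation is 73.82°.

73.82°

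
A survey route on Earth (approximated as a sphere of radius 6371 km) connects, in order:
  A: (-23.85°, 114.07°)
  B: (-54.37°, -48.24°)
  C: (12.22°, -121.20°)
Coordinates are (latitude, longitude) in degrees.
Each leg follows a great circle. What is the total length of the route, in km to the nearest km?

Leg A→B: central angle 1.7507 rad, distance 11153.9 km.
Leg B→C: central angle 1.5760 rad, distance 10040.7 km.
Total: 11153.9 + 10040.7 ≈ 21195 km.

21195 km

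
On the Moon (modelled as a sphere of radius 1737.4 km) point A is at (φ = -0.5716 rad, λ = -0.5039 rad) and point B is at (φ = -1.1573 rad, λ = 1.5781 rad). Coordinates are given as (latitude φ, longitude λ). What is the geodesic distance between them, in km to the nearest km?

2145 km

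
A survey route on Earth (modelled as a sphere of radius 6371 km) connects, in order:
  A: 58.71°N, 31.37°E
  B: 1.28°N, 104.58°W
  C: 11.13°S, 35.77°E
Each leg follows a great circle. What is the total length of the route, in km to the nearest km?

27817 km

Leg A→B: central angle 1.9328 rad, distance 12313.6 km.
Leg B→C: central angle 2.4335 rad, distance 15503.8 km.
Total: 12313.6 + 15503.8 ≈ 27817 km.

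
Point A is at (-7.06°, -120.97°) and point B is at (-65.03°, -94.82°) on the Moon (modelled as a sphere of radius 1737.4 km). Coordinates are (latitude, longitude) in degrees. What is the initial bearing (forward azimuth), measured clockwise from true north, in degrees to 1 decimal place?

With φ₁ = -0.1232, φ₂ = -1.1350, Δλ = 0.4564 rad, the forward-azimuth formula gives
θ = atan2( sin Δλ cos φ₂ , cos φ₁ sin φ₂ − sin φ₁ cos φ₂ cos Δλ ) = atan2(0.1860, -0.8531) = 167.70°.
So the initial bearing is 167.7°.

167.7°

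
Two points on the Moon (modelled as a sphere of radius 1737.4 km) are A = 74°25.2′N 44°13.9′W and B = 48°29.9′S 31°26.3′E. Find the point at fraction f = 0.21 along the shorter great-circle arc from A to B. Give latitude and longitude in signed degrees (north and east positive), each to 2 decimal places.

52.22°, -2.50°

Central angle δ = 2.3150 rad. Interpolating on the sphere with fraction f = 0.21:
P = [sin((1−f)δ)·A + sin(fδ)·B] / sin δ = 1.3143·A + 0.6351·B in Cartesian coordinates,
giving P = (0.6120, -0.0267, 0.7904), i.e. latitude 52.22°, longitude -2.50°.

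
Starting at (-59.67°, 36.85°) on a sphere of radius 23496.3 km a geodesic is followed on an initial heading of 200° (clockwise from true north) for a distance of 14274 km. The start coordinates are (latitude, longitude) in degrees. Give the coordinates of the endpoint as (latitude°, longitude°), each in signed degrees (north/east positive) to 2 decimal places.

-78.40°, -67.06°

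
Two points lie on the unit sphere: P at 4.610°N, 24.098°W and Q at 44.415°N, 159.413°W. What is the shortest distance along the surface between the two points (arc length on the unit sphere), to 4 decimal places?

Let φ₁ = 0.0805 rad, φ₂ = 0.7752 rad, and Δλ = -2.3617 rad.
cos c = sin φ₁ sin φ₂ + cos φ₁ cos φ₂ cos Δλ = (0.0804)(0.6999) + (0.9968)(0.7143)(-0.7110) = -0.44996,
so c = arccos(-0.44996) = 2.03751 rad.
On the unit sphere the arc length equals the central angle: 2.0375.

2.0375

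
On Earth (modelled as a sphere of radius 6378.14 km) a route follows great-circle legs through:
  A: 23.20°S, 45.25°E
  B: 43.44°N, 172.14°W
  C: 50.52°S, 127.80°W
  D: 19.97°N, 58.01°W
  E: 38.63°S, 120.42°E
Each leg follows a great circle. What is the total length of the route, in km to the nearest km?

55590 km

Leg A→B: central angle 2.5000 rad, distance 15945.1 km.
Leg B→C: central angle 1.7727 rad, distance 11306.5 km.
Leg C→D: central angle 1.6280 rad, distance 10383.6 km.
Leg D→E: central angle 2.8151 rad, distance 17954.8 km.
Total: 15945.1 + 11306.5 + 10383.6 + 17954.8 ≈ 55590 km.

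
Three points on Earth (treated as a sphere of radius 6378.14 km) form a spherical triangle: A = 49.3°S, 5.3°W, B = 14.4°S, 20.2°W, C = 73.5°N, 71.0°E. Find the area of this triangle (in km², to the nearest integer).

Side lengths (central angles): a = 1.8175, b = 2.3227, c = 0.6453 rad; semiperimeter s = 2.3928.
By l'Huilier's theorem, tan(E/4) = √[tan(s/2) tan((s−a)/2) tan((s−b)/2) tan((s−c)/2)], giving spherical excess E = 0.7026 rad.
Area = E·R² = 0.7026 × (6378.14)² ≈ 28583840 km².

28583840 km²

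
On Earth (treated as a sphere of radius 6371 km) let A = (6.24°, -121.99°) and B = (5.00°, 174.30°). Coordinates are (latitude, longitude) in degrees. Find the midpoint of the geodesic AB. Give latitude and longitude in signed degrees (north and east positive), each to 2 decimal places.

6.61°, -153.88°

Central angle δ = 1.1062 rad. Interpolating on the sphere with fraction f = 0.5:
P = [sin((1−f)δ)·A + sin(fδ)·B] / sin δ = 0.5876·A + 0.5876·B in Cartesian coordinates,
giving P = (-0.8919, -0.4373, 0.1151), i.e. latitude 6.61°, longitude -153.88°.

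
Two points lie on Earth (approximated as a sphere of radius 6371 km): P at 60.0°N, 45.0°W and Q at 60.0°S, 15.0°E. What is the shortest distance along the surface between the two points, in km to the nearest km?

With latitudes φ₁ = 60.000°, φ₂ = -60.000° and longitude difference Δλ = 60.000°:
Haversine: a = sin²(Δφ/2) + cos φ₁ cos φ₂ sin²(Δλ/2) = 0.7500 + (0.5000)(0.5000)(0.2500) = 0.81250.
Central angle c = 2·arcsin(√a) = 2.24593 rad.
Distance = R·c = 6371 × 2.2459 ≈ 14309 km.

14309 km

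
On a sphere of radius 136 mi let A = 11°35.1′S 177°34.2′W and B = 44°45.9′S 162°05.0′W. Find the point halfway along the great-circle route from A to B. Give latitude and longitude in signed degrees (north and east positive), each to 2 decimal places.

-28.39°, -171.07°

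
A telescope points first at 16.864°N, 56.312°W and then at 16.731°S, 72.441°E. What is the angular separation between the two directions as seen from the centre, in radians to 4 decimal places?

2.2879 rad

With latitudes φ₁ = 16.864°, φ₂ = -16.731° and longitude difference Δλ = 128.753°:
Haversine: a = sin²(Δφ/2) + cos φ₁ cos φ₂ sin²(Δλ/2) = 0.0835 + (0.9570)(0.9577)(0.8130) = 0.82860.
Central angle c = 2·arcsin(√a) = 2.28789 rad.
So the angular separation is 2.2879 rad.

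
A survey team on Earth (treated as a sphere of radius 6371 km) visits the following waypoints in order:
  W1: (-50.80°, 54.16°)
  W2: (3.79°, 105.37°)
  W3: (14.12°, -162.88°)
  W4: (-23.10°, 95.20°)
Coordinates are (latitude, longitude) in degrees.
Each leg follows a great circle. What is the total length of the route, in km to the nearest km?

29680 km

Leg W1→W2: central angle 1.2198 rad, distance 7771.2 km.
Leg W2→W3: central angle 1.5842 rad, distance 10093.1 km.
Leg W3→W4: central angle 1.8545 rad, distance 11815.3 km.
Total: 7771.2 + 10093.1 + 11815.3 ≈ 29680 km.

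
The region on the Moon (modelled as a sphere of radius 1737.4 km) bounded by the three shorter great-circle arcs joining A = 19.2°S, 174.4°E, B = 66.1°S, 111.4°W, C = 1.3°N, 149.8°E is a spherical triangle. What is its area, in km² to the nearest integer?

607281 km²

Side lengths (central angles): a = 1.6536, b = 0.5529, c = 1.1540 rad; semiperimeter s = 1.6803.
By l'Huilier's theorem, tan(E/4) = √[tan(s/2) tan((s−a)/2) tan((s−b)/2) tan((s−c)/2)], giving spherical excess E = 0.2012 rad.
Area = E·R² = 0.2012 × (1737.4)² ≈ 607281 km².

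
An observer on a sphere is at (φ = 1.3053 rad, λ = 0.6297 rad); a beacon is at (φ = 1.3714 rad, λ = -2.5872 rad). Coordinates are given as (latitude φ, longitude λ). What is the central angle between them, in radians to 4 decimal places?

0.4646 rad

In radians: φ₁ = 1.3053, φ₂ = 1.3714, Δλ = 175.685° = 3.0663 rad.
Haversine: a = sin²(Δφ/2) + cos φ₁ cos φ₂ sin²(Δλ/2) = 0.0011 + (0.2624)(0.1981)(0.9986) = 0.05299.
Central angle c = 2·arcsin(√a) = 0.46456 rad.
So the angular separation is 0.4646 rad.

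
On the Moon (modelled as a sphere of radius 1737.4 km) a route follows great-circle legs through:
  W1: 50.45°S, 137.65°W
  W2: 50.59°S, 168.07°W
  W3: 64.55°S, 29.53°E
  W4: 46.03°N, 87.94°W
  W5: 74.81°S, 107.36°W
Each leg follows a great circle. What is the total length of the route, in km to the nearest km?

Leg W1→W2: central angle 0.3352 rad, distance 582.4 km.
Leg W2→W3: central angle 1.1179 rad, distance 1942.2 km.
Leg W3→W4: central angle 2.4775 rad, distance 4304.4 km.
Leg W4→W5: central angle 2.1212 rad, distance 3685.3 km.
Total: 582.4 + 1942.2 + 4304.4 + 3685.3 ≈ 10514 km.

10514 km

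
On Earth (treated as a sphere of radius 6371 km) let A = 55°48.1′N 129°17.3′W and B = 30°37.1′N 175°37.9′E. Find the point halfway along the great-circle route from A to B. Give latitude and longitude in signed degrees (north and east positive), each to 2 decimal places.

46.48°, -163.07°

Central angle δ = 0.7980 rad. Interpolating on the sphere with fraction f = 0.5:
P = [sin((1−f)δ)·A + sin(fδ)·B] / sin δ = 0.5426·A + 0.5426·B in Cartesian coordinates,
giving P = (-0.6587, -0.2005, 0.7252), i.e. latitude 46.48°, longitude -163.07°.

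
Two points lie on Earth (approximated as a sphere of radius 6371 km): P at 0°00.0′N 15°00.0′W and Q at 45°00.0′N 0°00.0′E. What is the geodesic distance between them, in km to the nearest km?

In radians: φ₁ = 0.0000, φ₂ = 0.7854, Δλ = 15.000° = 0.2618 rad.
Haversine: a = sin²(Δφ/2) + cos φ₁ cos φ₂ sin²(Δλ/2) = 0.1464 + (1.0000)(0.7071)(0.0170) = 0.15849.
Central angle c = 2·arcsin(√a) = 0.81892 rad.
Distance = R·c = 6371 × 0.8189 ≈ 5217 km.

5217 km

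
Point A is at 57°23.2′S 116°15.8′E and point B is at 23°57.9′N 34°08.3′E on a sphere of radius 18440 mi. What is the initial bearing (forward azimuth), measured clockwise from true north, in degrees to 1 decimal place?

289.7°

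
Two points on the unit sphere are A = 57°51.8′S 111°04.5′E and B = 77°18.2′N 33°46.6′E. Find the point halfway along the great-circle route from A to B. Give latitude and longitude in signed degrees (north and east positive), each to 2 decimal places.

Central angle δ = 2.4987 rad. Interpolating on the sphere with fraction f = 0.5:
P = [sin((1−f)δ)·A + sin(fδ)·B] / sin δ = 1.5826·A + 1.5826·B in Cartesian coordinates,
giving P = (-0.0136, 0.9789, 0.2038), i.e. latitude 11.76°, longitude 90.80°.

11.76°, 90.80°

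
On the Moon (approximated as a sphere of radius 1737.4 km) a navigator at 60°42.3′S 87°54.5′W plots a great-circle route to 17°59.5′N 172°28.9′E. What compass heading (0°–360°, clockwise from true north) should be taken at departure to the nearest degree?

271°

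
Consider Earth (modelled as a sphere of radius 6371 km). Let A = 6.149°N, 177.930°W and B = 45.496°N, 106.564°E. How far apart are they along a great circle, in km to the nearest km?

With latitudes φ₁ = 6.149°, φ₂ = 45.496° and longitude difference Δλ = -75.506°:
cos c = sin φ₁ sin φ₂ + cos φ₁ cos φ₂ cos Δλ = (0.1071)(0.7132) + (0.9942)(0.7010)(0.2503) = 0.25082,
so c = arccos(0.25082) = 1.31727 rad.
Distance = R·c = 6371 × 1.3173 ≈ 8392 km.

8392 km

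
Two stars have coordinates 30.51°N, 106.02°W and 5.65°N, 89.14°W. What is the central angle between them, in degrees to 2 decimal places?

Let φ₁ = 0.5325 rad, φ₂ = 0.0986 rad, and Δλ = 0.2946 rad.
Haversine: a = sin²(Δφ/2) + cos φ₁ cos φ₂ sin²(Δλ/2) = 0.0463 + (0.8615)(0.9951)(0.0215) = 0.06480.
Central angle c = 2·arcsin(√a) = 0.51479 rad.
So the angular separation is 29.50°.

29.50°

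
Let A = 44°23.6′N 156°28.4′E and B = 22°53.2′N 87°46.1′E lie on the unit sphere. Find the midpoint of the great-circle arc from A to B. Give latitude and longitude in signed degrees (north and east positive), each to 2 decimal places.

38.76°, 117.18°

The central angle between A and B is δ = 1.0343 rad.
With f = 0.5, the slerp weights are sin((1−f)δ)/sin δ = 0.5752 and sin(fδ)/sin δ = 0.5752.
Weighted sum of the unit vectors: (0.5752)·(-0.6552,0.2852,0.6996) + (0.5752)·(0.0359,0.9206,0.3889) = (-0.3562, 0.6936, 0.6261).
Converting back: φ = atan2(z, √(x²+y²)) = 38.76°, λ = atan2(y, x) = 117.18°.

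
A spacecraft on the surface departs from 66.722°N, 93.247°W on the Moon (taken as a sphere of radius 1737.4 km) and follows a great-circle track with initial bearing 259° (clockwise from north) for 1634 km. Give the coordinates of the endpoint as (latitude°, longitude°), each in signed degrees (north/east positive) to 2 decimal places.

28.72°, -157.97°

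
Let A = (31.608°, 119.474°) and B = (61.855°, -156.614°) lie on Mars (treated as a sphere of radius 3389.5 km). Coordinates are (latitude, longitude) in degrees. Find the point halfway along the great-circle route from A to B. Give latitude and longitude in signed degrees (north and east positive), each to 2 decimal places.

The central angle between A and B is δ = 1.0417 rad.
With f = 0.5, the slerp weights are sin((1−f)δ)/sin δ = 0.5764 and sin(fδ)/sin δ = 0.5764.
Weighted sum of the unit vectors: (0.5764)·(-0.4190,0.7414,0.5241) + (0.5764)·(-0.4330,-0.1872,0.8818) = (-0.4911, 0.3195, 0.8104).
Converting back: φ = atan2(z, √(x²+y²)) = 54.13°, λ = atan2(y, x) = 146.96°.

54.13°, 146.96°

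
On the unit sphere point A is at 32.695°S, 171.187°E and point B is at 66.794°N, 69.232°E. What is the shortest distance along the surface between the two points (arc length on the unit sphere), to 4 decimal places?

With latitudes φ₁ = -32.695°, φ₂ = 66.794° and longitude difference Δλ = -101.955°:
Haversine: a = sin²(Δφ/2) + cos φ₁ cos φ₂ sin²(Δλ/2) = 0.5824 + (0.8416)(0.3940)(0.6036) = 0.78258.
Central angle c = 2·arcsin(√a) = 2.17142 rad.
On the unit sphere the arc length equals the central angle: 2.1714.

2.1714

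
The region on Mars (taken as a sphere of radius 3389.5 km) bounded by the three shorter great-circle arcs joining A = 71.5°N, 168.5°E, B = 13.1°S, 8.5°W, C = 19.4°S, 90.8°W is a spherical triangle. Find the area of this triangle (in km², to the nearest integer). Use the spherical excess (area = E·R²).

27658812 km²

Side lengths (central angles): a = 1.3711, b = 1.9504, c = 2.1218 rad; semiperimeter s = 2.7217.
By l'Huilier's theorem, tan(E/4) = √[tan(s/2) tan((s−a)/2) tan((s−b)/2) tan((s−c)/2)], giving spherical excess E = 2.4075 rad.
Area = E·R² = 2.4075 × (3389.5)² ≈ 27658812 km².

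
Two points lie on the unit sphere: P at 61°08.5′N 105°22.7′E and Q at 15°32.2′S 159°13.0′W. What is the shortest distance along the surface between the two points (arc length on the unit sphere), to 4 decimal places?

1.8529

In radians: φ₁ = 1.0671, φ₂ = -0.2712, Δλ = 95.405° = 1.6651 rad.
cos c = sin φ₁ sin φ₂ + cos φ₁ cos φ₂ cos Δλ = (0.8758)(-0.2679) + (0.4826)(0.9635)(-0.0942) = -0.27839,
so c = arccos(-0.27839) = 1.85292 rad.
On the unit sphere the arc length equals the central angle: 1.8529.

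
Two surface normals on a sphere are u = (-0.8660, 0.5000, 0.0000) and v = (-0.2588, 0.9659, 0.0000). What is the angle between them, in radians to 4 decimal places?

u·v = 0.7071; |u| = 1.0000, |v| = 1.0000.
cos θ = (u·v)/(|u||v|) = 0.7071, so θ = 0.7854 rad.

0.7854 rad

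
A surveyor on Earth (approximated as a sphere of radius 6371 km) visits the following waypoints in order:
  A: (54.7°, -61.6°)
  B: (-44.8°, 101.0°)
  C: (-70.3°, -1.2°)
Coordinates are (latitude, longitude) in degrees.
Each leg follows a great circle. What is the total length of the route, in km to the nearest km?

Leg A→B: central angle 2.8814 rad, distance 18357.5 km.
Leg B→C: central angle 0.9111 rad, distance 5804.9 km.
Total: 18357.5 + 5804.9 ≈ 24162 km.

24162 km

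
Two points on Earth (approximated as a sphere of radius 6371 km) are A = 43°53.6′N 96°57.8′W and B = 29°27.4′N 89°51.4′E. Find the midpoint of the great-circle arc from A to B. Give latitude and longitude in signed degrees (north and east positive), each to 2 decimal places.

The central angle between A and B is δ = 1.8568 rad.
With f = 0.5, the slerp weights are sin((1−f)δ)/sin δ = 0.8345 and sin(fδ)/sin δ = 0.8345.
Weighted sum of the unit vectors: (0.8345)·(-0.0874,-0.7153,0.6933) + (0.8345)·(0.0022,0.8707,0.4918) = (-0.0711, 0.1297, 0.9890).
Converting back: φ = atan2(z, √(x²+y²)) = 81.49°, λ = atan2(y, x) = 118.73°.

81.49°, 118.73°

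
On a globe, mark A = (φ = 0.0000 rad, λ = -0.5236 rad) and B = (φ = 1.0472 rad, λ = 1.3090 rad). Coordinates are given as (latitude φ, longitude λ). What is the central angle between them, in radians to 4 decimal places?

1.7006 rad

Let φ₁ = 0.0000 rad, φ₂ = 1.0472 rad, and Δλ = 1.8326 rad.
Haversine: a = sin²(Δφ/2) + cos φ₁ cos φ₂ sin²(Δλ/2) = 0.2500 + (1.0000)(0.5000)(0.6294) = 0.56471.
Central angle c = 2·arcsin(√a) = 1.70057 rad.
So the angular separation is 1.7006 rad.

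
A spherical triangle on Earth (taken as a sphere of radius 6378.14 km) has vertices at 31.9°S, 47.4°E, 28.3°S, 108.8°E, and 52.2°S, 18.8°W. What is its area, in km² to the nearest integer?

Side lengths (central angles): a = 1.5254, b = 0.8924, c = 0.9168 rad; semiperimeter s = 1.6673.
By l'Huilier's theorem, tan(E/4) = √[tan(s/2) tan((s−a)/2) tan((s−b)/2) tan((s−c)/2)], giving spherical excess E = 0.4469 rad.
Area = E·R² = 0.4469 × (6378.14)² ≈ 18178449 km².

18178449 km²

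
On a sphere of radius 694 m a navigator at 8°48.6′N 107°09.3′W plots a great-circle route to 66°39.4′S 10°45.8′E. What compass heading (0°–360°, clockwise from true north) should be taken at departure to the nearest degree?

Δλ = 117.918° = 2.0581 rad.
y = sin Δλ · cos φ₂ = (0.8836)(0.3962) = 0.3501
x = cos φ₁ sin φ₂ − sin φ₁ cos φ₂ cos Δλ = (0.9882)(-0.9181) − (0.1532)(0.3962)(-0.4682) = -0.8789
θ = atan2(y, x) = 158.28°, so the bearing is 158°.

158°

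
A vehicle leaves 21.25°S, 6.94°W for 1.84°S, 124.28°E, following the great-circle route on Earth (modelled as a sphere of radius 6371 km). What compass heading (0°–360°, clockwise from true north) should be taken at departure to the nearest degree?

110°

Δλ = 131.220° = 2.2902 rad.
y = sin Δλ · cos φ₂ = (0.7522)(0.9995) = 0.7518
x = cos φ₁ sin φ₂ − sin φ₁ cos φ₂ cos Δλ = (0.9320)(-0.0321) − (-0.3624)(0.9995)(-0.6590) = -0.2686
θ = atan2(y, x) = 109.66°, so the bearing is 110°.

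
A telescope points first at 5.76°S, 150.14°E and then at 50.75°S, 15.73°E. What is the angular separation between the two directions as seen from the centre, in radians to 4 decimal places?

1.9421 rad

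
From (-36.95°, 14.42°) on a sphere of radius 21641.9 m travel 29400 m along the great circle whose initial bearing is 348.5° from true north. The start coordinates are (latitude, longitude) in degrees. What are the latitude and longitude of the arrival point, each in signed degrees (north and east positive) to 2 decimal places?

39.71°, -0.25°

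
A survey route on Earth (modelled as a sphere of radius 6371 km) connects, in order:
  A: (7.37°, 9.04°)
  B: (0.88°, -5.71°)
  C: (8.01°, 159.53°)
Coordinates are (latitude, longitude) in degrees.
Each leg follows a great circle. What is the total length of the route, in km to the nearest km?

19890 km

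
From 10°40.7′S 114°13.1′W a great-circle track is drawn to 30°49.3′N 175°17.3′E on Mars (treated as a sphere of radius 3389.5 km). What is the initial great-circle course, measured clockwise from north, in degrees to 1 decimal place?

Δλ = -70.493° = -1.2303 rad.
y = sin Δλ · cos φ₂ = (-0.9426)(0.8588) = -0.8095
x = cos φ₁ sin φ₂ − sin φ₁ cos φ₂ cos Δλ = (0.9827)(0.5124) − (-0.1853)(0.8588)(0.3339) = 0.5566
θ = atan2(y, x) = -55.49°; adding 360° gives 304.5°.

304.5°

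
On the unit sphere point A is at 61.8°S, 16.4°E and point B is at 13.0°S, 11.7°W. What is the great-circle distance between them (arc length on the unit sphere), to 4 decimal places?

In radians: φ₁ = -1.0786, φ₂ = -0.2269, Δλ = -28.100° = -0.4904 rad.
cos c = sin φ₁ sin φ₂ + cos φ₁ cos φ₂ cos Δλ = (-0.8813)(-0.2250) + (0.4726)(0.9744)(0.8821) = 0.60442,
so c = arccos(0.60442) = 0.92176 rad.
On the unit sphere the arc length equals the central angle: 0.9218.

0.9218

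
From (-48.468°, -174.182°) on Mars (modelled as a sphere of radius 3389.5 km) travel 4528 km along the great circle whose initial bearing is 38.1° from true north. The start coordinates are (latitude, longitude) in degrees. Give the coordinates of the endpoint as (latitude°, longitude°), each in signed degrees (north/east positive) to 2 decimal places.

19.46°, -134.65°

Angular distance δ = d/R = 4528/3389.5 = 1.33589 rad; initial bearing θ = 0.6650 rad.
sin φ₂ = sin φ₁ cos δ + cos φ₁ sin δ cos θ = (-0.7486)(0.2328) + (0.6630)(0.9725)(0.7869) = 0.3332, so φ₂ = 19.46°.
Δλ = atan2(sin θ sin δ cos φ₁, cos δ − sin φ₁ sin φ₂) = atan2(0.3979, 0.4822) = 39.528°.
λ₂ = -174.182° + 39.528° = -134.65°.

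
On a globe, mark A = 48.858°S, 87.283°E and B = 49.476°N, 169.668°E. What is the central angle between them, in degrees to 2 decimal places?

With latitudes φ₁ = -48.858°, φ₂ = 49.476° and longitude difference Δλ = 82.385°:
Haversine: a = sin²(Δφ/2) + cos φ₁ cos φ₂ sin²(Δλ/2) = 0.5725 + (0.6579)(0.6498)(0.4337) = 0.75790.
Central angle c = 2·arcsin(√a) = 2.11273 rad.
So the angular separation is 121.05°.

121.05°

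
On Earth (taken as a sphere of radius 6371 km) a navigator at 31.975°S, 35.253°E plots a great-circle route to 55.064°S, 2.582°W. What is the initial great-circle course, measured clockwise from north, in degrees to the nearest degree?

218°

With φ₁ = -0.5581, φ₂ = -0.9610, Δλ = -0.6603 rad, the forward-azimuth formula gives
θ = atan2( sin Δλ cos φ₂ , cos φ₁ sin φ₂ − sin φ₁ cos φ₂ cos Δλ ) = atan2(-0.3513, -0.4559) = -142.39°.
Adding 360° brings this into [0°, 360°): 218°.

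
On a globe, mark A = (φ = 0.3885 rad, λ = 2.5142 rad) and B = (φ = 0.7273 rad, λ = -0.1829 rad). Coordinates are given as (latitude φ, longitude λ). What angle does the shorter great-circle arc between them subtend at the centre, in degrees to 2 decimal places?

In radians: φ₁ = 0.3885, φ₂ = 0.7273, Δλ = -154.532° = -2.6971 rad.
cos c = sin φ₁ sin φ₂ + cos φ₁ cos φ₂ cos Δλ = (0.3788)(0.6649) + (0.9255)(0.7470)(-0.9028) = -0.37228,
so c = arccos(-0.37228) = 1.95227 rad.
So the angular separation is 111.86°.

111.86°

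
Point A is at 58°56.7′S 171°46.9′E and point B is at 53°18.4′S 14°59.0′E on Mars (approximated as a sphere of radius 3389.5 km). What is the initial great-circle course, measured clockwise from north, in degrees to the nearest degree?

With φ₁ = -1.0288, φ₂ = -0.9304, Δλ = -2.7366 rad, the forward-azimuth formula gives
θ = atan2( sin Δλ cos φ₂ , cos φ₁ sin φ₂ − sin φ₁ cos φ₂ cos Δλ ) = atan2(-0.2354, -0.8841) = -165.09°.
Adding 360° brings this into [0°, 360°): 195°.

195°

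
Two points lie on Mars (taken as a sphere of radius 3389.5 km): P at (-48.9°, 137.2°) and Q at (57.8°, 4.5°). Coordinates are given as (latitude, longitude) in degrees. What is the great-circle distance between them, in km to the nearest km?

Let φ₁ = -0.8535 rad, φ₂ = 1.0088 rad, and Δλ = -2.3161 rad.
cos c = sin φ₁ sin φ₂ + cos φ₁ cos φ₂ cos Δλ = (-0.7536)(0.8462) + (0.6574)(0.5329)(-0.6782) = -0.87522,
so c = arccos(-0.87522) = 2.63669 rad.
Distance = R·c = 3389.5 × 2.6367 ≈ 8937 km.

8937 km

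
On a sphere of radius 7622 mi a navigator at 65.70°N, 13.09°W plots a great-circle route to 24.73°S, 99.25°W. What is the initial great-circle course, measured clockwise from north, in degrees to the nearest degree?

256°

With φ₁ = 1.1467, φ₂ = -0.4316, Δλ = -1.5038 rad, the forward-azimuth formula gives
θ = atan2( sin Δλ cos φ₂ , cos φ₁ sin φ₂ − sin φ₁ cos φ₂ cos Δλ ) = atan2(-0.9063, -0.2276) = -104.10°.
Adding 360° brings this into [0°, 360°): 256°.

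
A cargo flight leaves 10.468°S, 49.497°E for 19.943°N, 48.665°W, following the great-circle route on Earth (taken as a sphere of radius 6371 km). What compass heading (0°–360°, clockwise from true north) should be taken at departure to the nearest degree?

288°

With φ₁ = -0.1827, φ₂ = 0.3481, Δλ = -1.7133 rad, the forward-azimuth formula gives
θ = atan2( sin Δλ cos φ₂ , cos φ₁ sin φ₂ − sin φ₁ cos φ₂ cos Δλ ) = atan2(-0.9305, 0.3112) = -71.51°.
Adding 360° brings this into [0°, 360°): 288°.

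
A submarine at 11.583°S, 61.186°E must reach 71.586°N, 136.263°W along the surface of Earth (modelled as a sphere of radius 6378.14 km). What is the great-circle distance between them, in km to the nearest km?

13254 km

Let φ₁ = -0.2022 rad, φ₂ = 1.2494 rad, and Δλ = 2.8371 rad.
cos c = sin φ₁ sin φ₂ + cos φ₁ cos φ₂ cos Δλ = (-0.2008)(0.9488) + (0.9796)(0.3159)(-0.9540) = -0.48572,
so c = arccos(-0.48572) = 2.07798 rad.
Distance = R·c = 6378.14 × 2.0780 ≈ 13254 km.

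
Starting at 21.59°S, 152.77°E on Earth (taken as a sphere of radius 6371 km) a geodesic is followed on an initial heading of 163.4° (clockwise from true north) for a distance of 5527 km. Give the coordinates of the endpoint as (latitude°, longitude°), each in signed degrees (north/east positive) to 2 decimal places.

-66.58°, -173.98°

Angular distance δ = d/R = 5527/6371 = 0.86752 rad; initial bearing θ = 2.8519 rad.
sin φ₂ = sin φ₁ cos δ + cos φ₁ sin δ cos θ = (-0.3680)(0.6467) + (0.9298)(0.7627)(-0.9583) = -0.9176, so φ₂ = -66.58°.
Δλ = atan2(sin θ sin δ cos φ₁, cos δ − sin φ₁ sin φ₂) = atan2(0.2026, 0.3091) = 33.248°.
λ₂ = 152.770° + 33.248° = 186.02° → -173.98° after wrapping to (−180°, 180°].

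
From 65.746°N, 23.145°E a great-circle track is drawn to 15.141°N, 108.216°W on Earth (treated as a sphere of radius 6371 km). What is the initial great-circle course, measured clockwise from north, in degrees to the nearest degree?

314°

With φ₁ = 1.1475, φ₂ = 0.2643, Δλ = -2.2927 rad, the forward-azimuth formula gives
θ = atan2( sin Δλ cos φ₂ , cos φ₁ sin φ₂ − sin φ₁ cos φ₂ cos Δλ ) = atan2(-0.7245, 0.6889) = -46.44°.
Adding 360° brings this into [0°, 360°): 314°.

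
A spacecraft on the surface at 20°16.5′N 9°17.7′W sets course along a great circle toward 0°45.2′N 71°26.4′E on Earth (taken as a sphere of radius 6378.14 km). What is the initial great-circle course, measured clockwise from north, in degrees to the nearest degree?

93°

Δλ = 80.735° = 1.4091 rad.
y = sin Δλ · cos φ₂ = (0.9870)(0.9999) = 0.9869
x = cos φ₁ sin φ₂ − sin φ₁ cos φ₂ cos Δλ = (0.9380)(0.0131) − (0.3465)(0.9999)(0.1610) = -0.0435
θ = atan2(y, x) = 92.52°, so the bearing is 93°.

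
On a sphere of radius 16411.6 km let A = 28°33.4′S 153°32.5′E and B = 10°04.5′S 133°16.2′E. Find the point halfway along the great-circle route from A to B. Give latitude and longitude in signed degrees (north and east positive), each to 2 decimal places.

Central angle δ = 0.4627 rad. Interpolating on the sphere with fraction f = 0.5:
P = [sin((1−f)δ)·A + sin(fδ)·B] / sin δ = 0.5137·A + 0.5137·B in Cartesian coordinates,
giving P = (-0.7506, 0.5693, -0.3354), i.e. latitude -19.60°, longitude 142.82°.

-19.60°, 142.82°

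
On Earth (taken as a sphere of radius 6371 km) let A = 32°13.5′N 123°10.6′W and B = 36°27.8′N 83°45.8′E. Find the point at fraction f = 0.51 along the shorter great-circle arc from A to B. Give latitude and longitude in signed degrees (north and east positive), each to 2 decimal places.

71.17°, 163.03°

The central angle between A and B is δ = 1.8646 rad.
With f = 0.51, the slerp weights are sin((1−f)δ)/sin δ = 0.8272 and sin(fδ)/sin δ = 0.8504.
Weighted sum of the unit vectors: (0.8272)·(-0.4629,-0.7081,0.5332) + (0.8504)·(0.0874,0.7995,0.5943) = (-0.3086, 0.0942, 0.9465).
Converting back: φ = atan2(z, √(x²+y²)) = 71.17°, λ = atan2(y, x) = 163.03°.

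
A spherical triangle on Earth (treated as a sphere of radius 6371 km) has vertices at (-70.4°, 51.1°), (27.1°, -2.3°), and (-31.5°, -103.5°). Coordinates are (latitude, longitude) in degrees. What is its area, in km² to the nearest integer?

79217886 km²

Side lengths (central angles): a = 1.9665, b = 1.3348, c = 1.8246 rad; semiperimeter s = 2.5629.
By l'Huilier's theorem, tan(E/4) = √[tan(s/2) tan((s−a)/2) tan((s−b)/2) tan((s−c)/2)], giving spherical excess E = 1.9517 rad.
Area = E·R² = 1.9517 × (6371)² ≈ 79217886 km².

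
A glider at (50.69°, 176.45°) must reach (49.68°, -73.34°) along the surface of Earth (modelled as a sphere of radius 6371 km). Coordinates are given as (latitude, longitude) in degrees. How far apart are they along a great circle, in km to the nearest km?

In radians: φ₁ = 0.8847, φ₂ = 0.8671, Δλ = 110.210° = 1.9235 rad.
cos c = sin φ₁ sin φ₂ + cos φ₁ cos φ₂ cos Δλ = (0.7737)(0.7624) + (0.6335)(0.6471)(-0.3455) = 0.44831,
so c = arccos(0.44831) = 1.10592 rad.
Distance = R·c = 6371 × 1.1059 ≈ 7046 km.

7046 km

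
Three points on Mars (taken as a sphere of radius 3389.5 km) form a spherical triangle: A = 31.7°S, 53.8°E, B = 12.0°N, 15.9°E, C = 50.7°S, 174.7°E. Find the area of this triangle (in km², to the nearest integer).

4393595 km²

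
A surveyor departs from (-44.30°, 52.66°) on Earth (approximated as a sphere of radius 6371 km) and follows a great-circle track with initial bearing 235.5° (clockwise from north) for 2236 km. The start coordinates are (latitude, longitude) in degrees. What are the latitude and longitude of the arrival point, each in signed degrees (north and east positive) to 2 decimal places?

-52.68°, 24.80°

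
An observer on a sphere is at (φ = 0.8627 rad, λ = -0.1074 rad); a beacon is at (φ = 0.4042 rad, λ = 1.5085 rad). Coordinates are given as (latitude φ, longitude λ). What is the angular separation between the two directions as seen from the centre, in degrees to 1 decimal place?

Let φ₁ = 0.8627 rad, φ₂ = 0.4042 rad, and Δλ = 1.6159 rad.
cos c = sin φ₁ sin φ₂ + cos φ₁ cos φ₂ cos Δλ = (0.7596)(0.3933) + (0.6504)(0.9194)(-0.0451) = 0.27178,
so c = arccos(0.27178) = 1.29556 rad.
So the angular separation is 74.2°.

74.2°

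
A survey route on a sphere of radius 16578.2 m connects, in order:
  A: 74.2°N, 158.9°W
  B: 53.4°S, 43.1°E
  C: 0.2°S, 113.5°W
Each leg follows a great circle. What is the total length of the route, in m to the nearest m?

81118 m

Leg A→B: central angle 2.7466 rad, distance 45533.9 m.
Leg B→C: central angle 2.1464 rad, distance 35584.3 m.
Total: 45533.9 + 35584.3 ≈ 81118 m.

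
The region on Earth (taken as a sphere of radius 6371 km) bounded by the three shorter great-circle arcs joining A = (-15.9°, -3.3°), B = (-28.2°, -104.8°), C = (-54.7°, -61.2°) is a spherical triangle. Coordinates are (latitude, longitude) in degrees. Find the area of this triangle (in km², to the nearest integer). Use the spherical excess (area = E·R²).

Side lengths (central angles): a = 0.7160, b = 1.0252, c = 1.6103 rad; semiperimeter s = 1.6758.
By l'Huilier's theorem, tan(E/4) = √[tan(s/2) tan((s−a)/2) tan((s−b)/2) tan((s−c)/2)], giving spherical excess E = 0.3188 rad.
Area = E·R² = 0.3188 × (6371)² ≈ 12941772 km².

12941772 km²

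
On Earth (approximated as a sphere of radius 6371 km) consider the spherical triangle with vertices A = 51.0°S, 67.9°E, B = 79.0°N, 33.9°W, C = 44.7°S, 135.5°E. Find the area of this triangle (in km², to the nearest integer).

103186071 km²

Side lengths (central angles): a = 2.5388, b = 0.7712, c = 2.4774 rad; semiperimeter s = 2.8937.
By l'Huilier's theorem, tan(E/4) = √[tan(s/2) tan((s−a)/2) tan((s−b)/2) tan((s−c)/2)], giving spherical excess E = 2.5422 rad.
Area = E·R² = 2.5422 × (6371)² ≈ 103186071 km².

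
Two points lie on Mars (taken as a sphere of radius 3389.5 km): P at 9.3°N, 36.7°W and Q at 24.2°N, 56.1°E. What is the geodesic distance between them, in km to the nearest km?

With latitudes φ₁ = 9.300°, φ₂ = 24.200° and longitude difference Δλ = 92.800°:
cos c = sin φ₁ sin φ₂ + cos φ₁ cos φ₂ cos Δλ = (0.1616)(0.4099) + (0.9869)(0.9121)(-0.0488) = 0.02227,
so c = arccos(0.02227) = 1.54852 rad.
Distance = R·c = 3389.5 × 1.5485 ≈ 5249 km.

5249 km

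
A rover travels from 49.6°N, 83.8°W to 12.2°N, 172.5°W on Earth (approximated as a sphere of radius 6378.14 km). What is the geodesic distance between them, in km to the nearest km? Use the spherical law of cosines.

In radians: φ₁ = 0.8657, φ₂ = 0.2129, Δλ = -88.700° = -1.5481 rad.
cos c = sin φ₁ sin φ₂ + cos φ₁ cos φ₂ cos Δλ = (0.7615)(0.2113) + (0.6481)(0.9774)(0.0227) = 0.17530,
so c = arccos(0.17530) = 1.39458 rad.
Distance = R·c = 6378.14 × 1.3946 ≈ 8895 km.

8895 km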